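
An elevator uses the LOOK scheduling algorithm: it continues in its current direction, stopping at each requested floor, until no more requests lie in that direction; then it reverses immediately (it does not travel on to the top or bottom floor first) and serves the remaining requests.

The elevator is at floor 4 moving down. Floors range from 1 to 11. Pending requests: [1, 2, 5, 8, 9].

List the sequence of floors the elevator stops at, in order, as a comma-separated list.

Current: 4, moving DOWN
Serve below first (descending): [2, 1]
Then reverse, serve above (ascending): [5, 8, 9]

Answer: 2, 1, 5, 8, 9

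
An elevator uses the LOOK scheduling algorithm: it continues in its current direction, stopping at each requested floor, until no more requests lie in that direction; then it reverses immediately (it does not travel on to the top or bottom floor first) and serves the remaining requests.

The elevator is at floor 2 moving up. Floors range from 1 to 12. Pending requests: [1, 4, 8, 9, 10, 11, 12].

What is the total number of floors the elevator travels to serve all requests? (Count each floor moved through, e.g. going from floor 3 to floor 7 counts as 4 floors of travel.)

Answer: 21

Derivation:
Start at floor 2 moving up, LOOK stop order: [4, 8, 9, 10, 11, 12, 1]
  2 → 4: |4-2| = 2, total = 2
  4 → 8: |8-4| = 4, total = 6
  8 → 9: |9-8| = 1, total = 7
  9 → 10: |10-9| = 1, total = 8
  10 → 11: |11-10| = 1, total = 9
  11 → 12: |12-11| = 1, total = 10
  12 → 1: |1-12| = 11, total = 21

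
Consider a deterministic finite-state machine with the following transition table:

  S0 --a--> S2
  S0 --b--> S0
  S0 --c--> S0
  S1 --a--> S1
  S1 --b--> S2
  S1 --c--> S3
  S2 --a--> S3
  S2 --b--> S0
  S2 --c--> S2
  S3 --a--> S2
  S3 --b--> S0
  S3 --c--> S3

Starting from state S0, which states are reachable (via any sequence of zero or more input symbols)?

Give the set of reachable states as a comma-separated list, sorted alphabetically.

Answer: S0, S2, S3

Derivation:
BFS from S0:
  visit S0: S0--a-->S2 (new), S0--b-->S0 (seen), S0--c-->S0 (seen)
  visit S2: S2--a-->S3 (new), S2--b-->S0 (seen), S2--c-->S2 (seen)
  visit S3: S3--a-->S2 (seen), S3--b-->S0 (seen), S3--c-->S3 (seen)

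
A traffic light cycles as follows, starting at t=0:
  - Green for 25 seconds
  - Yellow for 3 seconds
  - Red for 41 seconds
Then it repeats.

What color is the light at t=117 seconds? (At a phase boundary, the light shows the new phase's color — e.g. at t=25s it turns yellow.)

Answer: red

Derivation:
Cycle length = 25 + 3 + 41 = 69s
t = 117, phase_t = 117 mod 69 = 48
48 >= 28 → RED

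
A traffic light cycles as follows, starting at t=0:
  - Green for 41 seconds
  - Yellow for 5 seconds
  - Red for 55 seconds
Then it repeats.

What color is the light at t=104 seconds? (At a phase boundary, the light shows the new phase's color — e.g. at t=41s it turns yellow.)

Cycle length = 41 + 5 + 55 = 101s
t = 104, phase_t = 104 mod 101 = 3
3 < 41 (green end) → GREEN

Answer: green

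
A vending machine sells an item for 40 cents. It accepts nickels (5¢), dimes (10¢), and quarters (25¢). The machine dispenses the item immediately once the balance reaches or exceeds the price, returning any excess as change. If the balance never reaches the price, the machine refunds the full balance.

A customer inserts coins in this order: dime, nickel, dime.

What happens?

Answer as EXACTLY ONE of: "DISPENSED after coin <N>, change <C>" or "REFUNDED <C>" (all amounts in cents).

Answer: REFUNDED 25

Derivation:
Price: 40¢
Coin 1 (dime, 10¢): balance = 10¢
Coin 2 (nickel, 5¢): balance = 15¢
Coin 3 (dime, 10¢): balance = 25¢
All coins inserted, balance 25¢ < price 40¢ → REFUND 25¢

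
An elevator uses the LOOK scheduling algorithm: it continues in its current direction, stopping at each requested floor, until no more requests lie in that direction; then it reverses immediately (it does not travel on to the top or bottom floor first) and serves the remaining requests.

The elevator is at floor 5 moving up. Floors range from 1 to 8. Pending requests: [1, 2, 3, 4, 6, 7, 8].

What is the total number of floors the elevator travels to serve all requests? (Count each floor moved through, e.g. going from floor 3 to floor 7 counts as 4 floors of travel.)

Answer: 10

Derivation:
Start at floor 5 moving up, LOOK stop order: [6, 7, 8, 4, 3, 2, 1]
  5 → 6: |6-5| = 1, total = 1
  6 → 7: |7-6| = 1, total = 2
  7 → 8: |8-7| = 1, total = 3
  8 → 4: |4-8| = 4, total = 7
  4 → 3: |3-4| = 1, total = 8
  3 → 2: |2-3| = 1, total = 9
  2 → 1: |1-2| = 1, total = 10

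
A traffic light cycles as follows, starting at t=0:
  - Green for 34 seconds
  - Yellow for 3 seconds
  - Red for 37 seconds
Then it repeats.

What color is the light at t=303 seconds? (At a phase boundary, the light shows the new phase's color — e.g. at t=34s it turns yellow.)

Answer: green

Derivation:
Cycle length = 34 + 3 + 37 = 74s
t = 303, phase_t = 303 mod 74 = 7
7 < 34 (green end) → GREEN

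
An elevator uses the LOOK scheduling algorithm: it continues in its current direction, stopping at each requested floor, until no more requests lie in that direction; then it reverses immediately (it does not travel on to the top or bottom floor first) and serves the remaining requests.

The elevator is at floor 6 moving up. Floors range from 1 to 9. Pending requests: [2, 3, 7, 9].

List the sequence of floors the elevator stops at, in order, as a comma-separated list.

Current: 6, moving UP
Serve above first (ascending): [7, 9]
Then reverse, serve below (descending): [3, 2]

Answer: 7, 9, 3, 2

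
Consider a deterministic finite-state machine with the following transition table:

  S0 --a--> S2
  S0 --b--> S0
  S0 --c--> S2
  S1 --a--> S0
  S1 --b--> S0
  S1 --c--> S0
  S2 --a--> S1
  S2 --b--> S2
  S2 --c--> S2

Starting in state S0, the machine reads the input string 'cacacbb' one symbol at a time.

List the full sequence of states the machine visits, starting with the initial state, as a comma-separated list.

Answer: S0, S2, S1, S0, S2, S2, S2, S2

Derivation:
Start: S0
  read 'c': S0 --c--> S2
  read 'a': S2 --a--> S1
  read 'c': S1 --c--> S0
  read 'a': S0 --a--> S2
  read 'c': S2 --c--> S2
  read 'b': S2 --b--> S2
  read 'b': S2 --b--> S2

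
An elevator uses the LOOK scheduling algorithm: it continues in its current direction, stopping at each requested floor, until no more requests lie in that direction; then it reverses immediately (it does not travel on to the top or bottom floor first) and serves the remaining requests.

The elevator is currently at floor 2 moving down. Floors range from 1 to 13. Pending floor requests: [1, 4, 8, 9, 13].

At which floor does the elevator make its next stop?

Answer: 1

Derivation:
Current floor: 2, direction: down
Requests above: [4, 8, 9, 13]
Requests below: [1]
Moving down and requests lie below → nearest below is max([1]) = 1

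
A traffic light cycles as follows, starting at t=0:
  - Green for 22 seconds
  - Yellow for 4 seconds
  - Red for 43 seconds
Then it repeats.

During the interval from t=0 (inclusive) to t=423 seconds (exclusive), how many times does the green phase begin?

Cycle = 22+4+43 = 69s
green phase starts at t = k*69 + 0 for k=0,1,2,...
Need k*69+0 < 423 → k < 6.130
k ∈ {0, ..., 6} → 7 starts

Answer: 7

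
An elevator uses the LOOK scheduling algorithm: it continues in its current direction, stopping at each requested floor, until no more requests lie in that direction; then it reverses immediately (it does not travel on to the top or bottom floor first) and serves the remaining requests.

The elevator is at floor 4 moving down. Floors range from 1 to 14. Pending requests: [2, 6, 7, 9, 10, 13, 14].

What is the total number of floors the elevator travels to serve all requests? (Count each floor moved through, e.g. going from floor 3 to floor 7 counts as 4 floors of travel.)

Start at floor 4 moving down, LOOK stop order: [2, 6, 7, 9, 10, 13, 14]
  4 → 2: |2-4| = 2, total = 2
  2 → 6: |6-2| = 4, total = 6
  6 → 7: |7-6| = 1, total = 7
  7 → 9: |9-7| = 2, total = 9
  9 → 10: |10-9| = 1, total = 10
  10 → 13: |13-10| = 3, total = 13
  13 → 14: |14-13| = 1, total = 14

Answer: 14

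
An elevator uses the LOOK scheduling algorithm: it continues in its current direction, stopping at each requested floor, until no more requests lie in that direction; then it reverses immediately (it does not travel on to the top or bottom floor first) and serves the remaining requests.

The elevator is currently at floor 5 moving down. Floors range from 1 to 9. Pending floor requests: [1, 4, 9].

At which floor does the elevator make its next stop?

Answer: 4

Derivation:
Current floor: 5, direction: down
Requests above: [9]
Requests below: [1, 4]
Moving down and requests lie below → nearest below is max([1, 4]) = 4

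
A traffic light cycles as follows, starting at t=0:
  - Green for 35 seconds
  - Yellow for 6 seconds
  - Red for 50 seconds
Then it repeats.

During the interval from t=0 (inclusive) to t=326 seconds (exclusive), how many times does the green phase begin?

Answer: 4

Derivation:
Cycle = 35+6+50 = 91s
green phase starts at t = k*91 + 0 for k=0,1,2,...
Need k*91+0 < 326 → k < 3.582
k ∈ {0, ..., 3} → 4 starts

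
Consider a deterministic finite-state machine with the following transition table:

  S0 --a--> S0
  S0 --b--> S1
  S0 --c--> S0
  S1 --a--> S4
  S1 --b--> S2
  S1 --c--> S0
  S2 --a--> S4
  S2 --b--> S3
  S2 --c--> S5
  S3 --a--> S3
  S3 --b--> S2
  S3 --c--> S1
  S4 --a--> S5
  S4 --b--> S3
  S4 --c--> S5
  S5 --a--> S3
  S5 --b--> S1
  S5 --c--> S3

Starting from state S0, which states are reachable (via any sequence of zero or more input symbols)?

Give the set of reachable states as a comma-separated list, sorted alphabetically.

BFS from S0:
  visit S0: S0--a-->S0 (seen), S0--b-->S1 (new), S0--c-->S0 (seen)
  visit S1: S1--a-->S4 (new), S1--b-->S2 (new), S1--c-->S0 (seen)
  visit S4: S4--a-->S5 (new), S4--b-->S3 (new), S4--c-->S5 (seen)
  visit S2: S2--a-->S4 (seen), S2--b-->S3 (seen), S2--c-->S5 (seen)
  visit S5: S5--a-->S3 (seen), S5--b-->S1 (seen), S5--c-->S3 (seen)
  visit S3: S3--a-->S3 (seen), S3--b-->S2 (seen), S3--c-->S1 (seen)

Answer: S0, S1, S2, S3, S4, S5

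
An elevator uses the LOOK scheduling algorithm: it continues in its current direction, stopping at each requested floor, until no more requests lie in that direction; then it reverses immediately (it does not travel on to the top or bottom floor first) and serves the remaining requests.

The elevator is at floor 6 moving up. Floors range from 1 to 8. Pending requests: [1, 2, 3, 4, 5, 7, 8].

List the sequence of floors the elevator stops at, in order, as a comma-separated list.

Answer: 7, 8, 5, 4, 3, 2, 1

Derivation:
Current: 6, moving UP
Serve above first (ascending): [7, 8]
Then reverse, serve below (descending): [5, 4, 3, 2, 1]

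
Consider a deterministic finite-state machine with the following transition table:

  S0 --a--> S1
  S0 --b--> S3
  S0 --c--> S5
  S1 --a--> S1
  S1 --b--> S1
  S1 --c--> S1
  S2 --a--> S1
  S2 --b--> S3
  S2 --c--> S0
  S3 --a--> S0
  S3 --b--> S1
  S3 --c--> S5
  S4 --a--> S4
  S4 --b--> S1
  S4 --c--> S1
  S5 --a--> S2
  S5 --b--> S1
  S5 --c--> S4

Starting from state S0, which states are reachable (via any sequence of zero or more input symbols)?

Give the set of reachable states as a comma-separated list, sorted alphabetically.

Answer: S0, S1, S2, S3, S4, S5

Derivation:
BFS from S0:
  visit S0: S0--a-->S1 (new), S0--b-->S3 (new), S0--c-->S5 (new)
  visit S1: S1--a-->S1 (seen), S1--b-->S1 (seen), S1--c-->S1 (seen)
  visit S3: S3--a-->S0 (seen), S3--b-->S1 (seen), S3--c-->S5 (seen)
  visit S5: S5--a-->S2 (new), S5--b-->S1 (seen), S5--c-->S4 (new)
  visit S2: S2--a-->S1 (seen), S2--b-->S3 (seen), S2--c-->S0 (seen)
  visit S4: S4--a-->S4 (seen), S4--b-->S1 (seen), S4--c-->S1 (seen)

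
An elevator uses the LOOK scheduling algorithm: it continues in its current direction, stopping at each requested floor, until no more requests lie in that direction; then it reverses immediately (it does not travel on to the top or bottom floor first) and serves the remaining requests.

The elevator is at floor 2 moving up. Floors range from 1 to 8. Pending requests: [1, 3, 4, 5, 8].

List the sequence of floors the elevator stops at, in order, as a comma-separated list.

Answer: 3, 4, 5, 8, 1

Derivation:
Current: 2, moving UP
Serve above first (ascending): [3, 4, 5, 8]
Then reverse, serve below (descending): [1]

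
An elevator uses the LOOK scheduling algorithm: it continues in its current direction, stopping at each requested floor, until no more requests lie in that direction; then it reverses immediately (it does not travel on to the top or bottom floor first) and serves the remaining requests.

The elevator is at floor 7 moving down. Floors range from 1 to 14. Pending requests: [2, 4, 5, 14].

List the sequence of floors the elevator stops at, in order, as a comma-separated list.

Answer: 5, 4, 2, 14

Derivation:
Current: 7, moving DOWN
Serve below first (descending): [5, 4, 2]
Then reverse, serve above (ascending): [14]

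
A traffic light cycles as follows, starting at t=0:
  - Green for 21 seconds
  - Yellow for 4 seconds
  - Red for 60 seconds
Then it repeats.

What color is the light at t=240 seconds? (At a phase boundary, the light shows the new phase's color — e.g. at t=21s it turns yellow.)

Answer: red

Derivation:
Cycle length = 21 + 4 + 60 = 85s
t = 240, phase_t = 240 mod 85 = 70
70 >= 25 → RED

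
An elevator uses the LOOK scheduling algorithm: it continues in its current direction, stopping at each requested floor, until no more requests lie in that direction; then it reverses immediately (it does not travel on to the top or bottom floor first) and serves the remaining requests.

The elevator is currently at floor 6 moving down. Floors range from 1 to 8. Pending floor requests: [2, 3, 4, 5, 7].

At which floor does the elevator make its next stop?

Current floor: 6, direction: down
Requests above: [7]
Requests below: [2, 3, 4, 5]
Moving down and requests lie below → nearest below is max([2, 3, 4, 5]) = 5

Answer: 5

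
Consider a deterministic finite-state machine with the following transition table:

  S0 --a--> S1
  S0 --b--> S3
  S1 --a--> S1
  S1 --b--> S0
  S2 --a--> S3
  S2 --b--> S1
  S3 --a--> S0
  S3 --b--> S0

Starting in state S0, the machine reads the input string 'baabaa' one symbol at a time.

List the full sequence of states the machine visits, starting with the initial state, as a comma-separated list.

Answer: S0, S3, S0, S1, S0, S1, S1

Derivation:
Start: S0
  read 'b': S0 --b--> S3
  read 'a': S3 --a--> S0
  read 'a': S0 --a--> S1
  read 'b': S1 --b--> S0
  read 'a': S0 --a--> S1
  read 'a': S1 --a--> S1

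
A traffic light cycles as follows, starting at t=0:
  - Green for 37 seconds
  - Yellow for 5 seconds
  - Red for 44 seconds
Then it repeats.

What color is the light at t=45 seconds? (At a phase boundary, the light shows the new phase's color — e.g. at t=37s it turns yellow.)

Answer: red

Derivation:
Cycle length = 37 + 5 + 44 = 86s
t = 45, phase_t = 45 mod 86 = 45
45 >= 42 → RED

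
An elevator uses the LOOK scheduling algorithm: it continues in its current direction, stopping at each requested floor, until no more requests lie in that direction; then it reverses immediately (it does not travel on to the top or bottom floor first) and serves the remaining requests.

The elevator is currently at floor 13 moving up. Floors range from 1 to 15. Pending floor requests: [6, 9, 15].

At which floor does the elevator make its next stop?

Current floor: 13, direction: up
Requests above: [15]
Requests below: [6, 9]
Moving up and requests lie above → nearest above is min([15]) = 15

Answer: 15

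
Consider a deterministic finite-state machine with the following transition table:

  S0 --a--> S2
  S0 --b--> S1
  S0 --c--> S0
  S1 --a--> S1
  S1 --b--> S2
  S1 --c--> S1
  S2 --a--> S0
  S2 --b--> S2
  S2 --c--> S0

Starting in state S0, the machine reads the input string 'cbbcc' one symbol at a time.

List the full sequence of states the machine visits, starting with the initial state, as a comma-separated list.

Answer: S0, S0, S1, S2, S0, S0

Derivation:
Start: S0
  read 'c': S0 --c--> S0
  read 'b': S0 --b--> S1
  read 'b': S1 --b--> S2
  read 'c': S2 --c--> S0
  read 'c': S0 --c--> S0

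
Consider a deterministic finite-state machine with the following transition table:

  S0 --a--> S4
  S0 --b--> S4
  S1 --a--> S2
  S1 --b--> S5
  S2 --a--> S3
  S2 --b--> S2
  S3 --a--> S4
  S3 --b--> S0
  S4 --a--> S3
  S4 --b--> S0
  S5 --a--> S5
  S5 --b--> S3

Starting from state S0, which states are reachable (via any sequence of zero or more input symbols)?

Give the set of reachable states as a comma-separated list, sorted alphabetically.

BFS from S0:
  visit S0: S0--a-->S4 (new), S0--b-->S4 (seen)
  visit S4: S4--a-->S3 (new), S4--b-->S0 (seen)
  visit S3: S3--a-->S4 (seen), S3--b-->S0 (seen)

Answer: S0, S3, S4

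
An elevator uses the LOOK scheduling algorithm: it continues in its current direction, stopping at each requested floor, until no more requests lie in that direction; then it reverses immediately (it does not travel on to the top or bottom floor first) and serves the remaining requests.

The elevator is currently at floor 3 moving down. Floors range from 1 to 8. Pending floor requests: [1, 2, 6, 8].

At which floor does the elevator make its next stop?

Current floor: 3, direction: down
Requests above: [6, 8]
Requests below: [1, 2]
Moving down and requests lie below → nearest below is max([1, 2]) = 2

Answer: 2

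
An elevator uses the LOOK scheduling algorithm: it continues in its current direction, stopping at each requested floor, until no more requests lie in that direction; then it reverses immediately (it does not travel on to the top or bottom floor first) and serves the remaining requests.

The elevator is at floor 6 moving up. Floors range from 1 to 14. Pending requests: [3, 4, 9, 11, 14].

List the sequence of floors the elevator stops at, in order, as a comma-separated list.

Answer: 9, 11, 14, 4, 3

Derivation:
Current: 6, moving UP
Serve above first (ascending): [9, 11, 14]
Then reverse, serve below (descending): [4, 3]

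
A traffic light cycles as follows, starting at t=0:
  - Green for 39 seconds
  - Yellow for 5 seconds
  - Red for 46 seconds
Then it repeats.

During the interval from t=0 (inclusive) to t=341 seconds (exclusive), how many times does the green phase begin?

Answer: 4

Derivation:
Cycle = 39+5+46 = 90s
green phase starts at t = k*90 + 0 for k=0,1,2,...
Need k*90+0 < 341 → k < 3.789
k ∈ {0, ..., 3} → 4 starts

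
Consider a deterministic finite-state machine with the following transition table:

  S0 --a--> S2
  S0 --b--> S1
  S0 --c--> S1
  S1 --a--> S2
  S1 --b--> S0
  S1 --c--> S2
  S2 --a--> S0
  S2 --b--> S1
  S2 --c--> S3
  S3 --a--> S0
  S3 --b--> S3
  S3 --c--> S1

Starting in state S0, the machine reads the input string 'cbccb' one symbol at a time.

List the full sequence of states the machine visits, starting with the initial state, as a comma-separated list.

Start: S0
  read 'c': S0 --c--> S1
  read 'b': S1 --b--> S0
  read 'c': S0 --c--> S1
  read 'c': S1 --c--> S2
  read 'b': S2 --b--> S1

Answer: S0, S1, S0, S1, S2, S1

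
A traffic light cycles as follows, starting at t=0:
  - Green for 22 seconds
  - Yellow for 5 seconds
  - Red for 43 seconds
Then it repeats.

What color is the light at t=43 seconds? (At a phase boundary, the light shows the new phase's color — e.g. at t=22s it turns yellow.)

Cycle length = 22 + 5 + 43 = 70s
t = 43, phase_t = 43 mod 70 = 43
43 >= 27 → RED

Answer: red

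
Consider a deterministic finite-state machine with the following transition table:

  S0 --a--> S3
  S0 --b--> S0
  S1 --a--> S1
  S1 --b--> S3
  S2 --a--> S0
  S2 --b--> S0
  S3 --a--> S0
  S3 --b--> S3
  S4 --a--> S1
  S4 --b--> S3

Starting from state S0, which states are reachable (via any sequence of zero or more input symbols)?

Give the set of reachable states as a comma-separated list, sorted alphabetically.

Answer: S0, S3

Derivation:
BFS from S0:
  visit S0: S0--a-->S3 (new), S0--b-->S0 (seen)
  visit S3: S3--a-->S0 (seen), S3--b-->S3 (seen)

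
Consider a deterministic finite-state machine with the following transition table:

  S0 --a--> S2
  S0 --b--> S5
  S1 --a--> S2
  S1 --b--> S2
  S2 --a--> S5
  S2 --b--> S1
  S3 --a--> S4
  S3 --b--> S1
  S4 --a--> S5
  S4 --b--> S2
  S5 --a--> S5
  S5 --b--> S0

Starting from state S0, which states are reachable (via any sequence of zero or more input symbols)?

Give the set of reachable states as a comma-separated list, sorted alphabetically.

Answer: S0, S1, S2, S5

Derivation:
BFS from S0:
  visit S0: S0--a-->S2 (new), S0--b-->S5 (new)
  visit S2: S2--a-->S5 (seen), S2--b-->S1 (new)
  visit S5: S5--a-->S5 (seen), S5--b-->S0 (seen)
  visit S1: S1--a-->S2 (seen), S1--b-->S2 (seen)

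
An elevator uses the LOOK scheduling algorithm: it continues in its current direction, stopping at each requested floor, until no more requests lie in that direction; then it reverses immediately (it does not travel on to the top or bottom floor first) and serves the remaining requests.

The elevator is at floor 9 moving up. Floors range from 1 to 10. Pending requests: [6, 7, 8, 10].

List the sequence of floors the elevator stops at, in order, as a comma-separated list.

Answer: 10, 8, 7, 6

Derivation:
Current: 9, moving UP
Serve above first (ascending): [10]
Then reverse, serve below (descending): [8, 7, 6]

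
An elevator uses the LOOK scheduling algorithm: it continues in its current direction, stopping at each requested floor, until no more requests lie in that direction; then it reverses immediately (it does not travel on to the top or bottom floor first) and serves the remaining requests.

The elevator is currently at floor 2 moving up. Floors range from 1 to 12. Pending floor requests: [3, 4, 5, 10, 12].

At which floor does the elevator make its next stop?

Answer: 3

Derivation:
Current floor: 2, direction: up
Requests above: [3, 4, 5, 10, 12]
Requests below: []
Moving up and requests lie above → nearest above is min([3, 4, 5, 10, 12]) = 3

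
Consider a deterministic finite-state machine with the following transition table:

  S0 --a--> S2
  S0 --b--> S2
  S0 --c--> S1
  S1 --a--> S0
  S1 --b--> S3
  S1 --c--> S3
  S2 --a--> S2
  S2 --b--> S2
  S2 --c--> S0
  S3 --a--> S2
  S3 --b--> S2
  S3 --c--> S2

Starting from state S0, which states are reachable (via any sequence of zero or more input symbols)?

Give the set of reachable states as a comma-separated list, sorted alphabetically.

BFS from S0:
  visit S0: S0--a-->S2 (new), S0--b-->S2 (seen), S0--c-->S1 (new)
  visit S2: S2--a-->S2 (seen), S2--b-->S2 (seen), S2--c-->S0 (seen)
  visit S1: S1--a-->S0 (seen), S1--b-->S3 (new), S1--c-->S3 (seen)
  visit S3: S3--a-->S2 (seen), S3--b-->S2 (seen), S3--c-->S2 (seen)

Answer: S0, S1, S2, S3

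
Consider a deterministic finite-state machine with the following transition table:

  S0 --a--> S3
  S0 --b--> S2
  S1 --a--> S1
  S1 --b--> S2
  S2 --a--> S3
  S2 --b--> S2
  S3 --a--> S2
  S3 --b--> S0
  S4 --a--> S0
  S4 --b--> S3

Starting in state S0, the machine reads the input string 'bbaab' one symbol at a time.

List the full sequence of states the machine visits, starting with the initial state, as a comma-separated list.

Answer: S0, S2, S2, S3, S2, S2

Derivation:
Start: S0
  read 'b': S0 --b--> S2
  read 'b': S2 --b--> S2
  read 'a': S2 --a--> S3
  read 'a': S3 --a--> S2
  read 'b': S2 --b--> S2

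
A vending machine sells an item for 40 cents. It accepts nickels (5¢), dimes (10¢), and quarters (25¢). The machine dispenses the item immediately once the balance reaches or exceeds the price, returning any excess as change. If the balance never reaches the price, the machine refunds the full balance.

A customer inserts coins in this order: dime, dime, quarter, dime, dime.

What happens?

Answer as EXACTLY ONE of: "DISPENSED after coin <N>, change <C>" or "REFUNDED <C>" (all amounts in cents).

Price: 40¢
Coin 1 (dime, 10¢): balance = 10¢
Coin 2 (dime, 10¢): balance = 20¢
Coin 3 (quarter, 25¢): balance = 45¢
  → balance >= price → DISPENSE, change = 45 - 40 = 5¢

Answer: DISPENSED after coin 3, change 5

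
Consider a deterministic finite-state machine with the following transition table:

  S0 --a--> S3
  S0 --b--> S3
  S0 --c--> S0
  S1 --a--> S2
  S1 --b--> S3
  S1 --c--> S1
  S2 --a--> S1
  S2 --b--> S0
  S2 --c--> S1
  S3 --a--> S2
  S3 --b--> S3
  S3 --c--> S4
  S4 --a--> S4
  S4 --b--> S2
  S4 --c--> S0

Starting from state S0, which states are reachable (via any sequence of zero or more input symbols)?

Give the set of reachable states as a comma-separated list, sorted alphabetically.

Answer: S0, S1, S2, S3, S4

Derivation:
BFS from S0:
  visit S0: S0--a-->S3 (new), S0--b-->S3 (seen), S0--c-->S0 (seen)
  visit S3: S3--a-->S2 (new), S3--b-->S3 (seen), S3--c-->S4 (new)
  visit S2: S2--a-->S1 (new), S2--b-->S0 (seen), S2--c-->S1 (seen)
  visit S4: S4--a-->S4 (seen), S4--b-->S2 (seen), S4--c-->S0 (seen)
  visit S1: S1--a-->S2 (seen), S1--b-->S3 (seen), S1--c-->S1 (seen)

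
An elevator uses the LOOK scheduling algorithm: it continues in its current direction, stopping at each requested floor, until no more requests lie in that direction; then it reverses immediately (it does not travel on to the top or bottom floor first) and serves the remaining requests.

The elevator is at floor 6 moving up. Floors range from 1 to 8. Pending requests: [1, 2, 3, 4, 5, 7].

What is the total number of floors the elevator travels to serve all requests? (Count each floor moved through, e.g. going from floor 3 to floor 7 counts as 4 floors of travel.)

Start at floor 6 moving up, LOOK stop order: [7, 5, 4, 3, 2, 1]
  6 → 7: |7-6| = 1, total = 1
  7 → 5: |5-7| = 2, total = 3
  5 → 4: |4-5| = 1, total = 4
  4 → 3: |3-4| = 1, total = 5
  3 → 2: |2-3| = 1, total = 6
  2 → 1: |1-2| = 1, total = 7

Answer: 7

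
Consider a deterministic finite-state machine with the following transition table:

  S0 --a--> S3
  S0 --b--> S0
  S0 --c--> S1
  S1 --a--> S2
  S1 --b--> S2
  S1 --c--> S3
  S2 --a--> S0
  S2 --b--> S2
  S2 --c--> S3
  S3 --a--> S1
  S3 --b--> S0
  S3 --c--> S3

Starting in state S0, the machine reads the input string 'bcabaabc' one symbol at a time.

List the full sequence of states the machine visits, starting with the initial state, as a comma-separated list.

Answer: S0, S0, S1, S2, S2, S0, S3, S0, S1

Derivation:
Start: S0
  read 'b': S0 --b--> S0
  read 'c': S0 --c--> S1
  read 'a': S1 --a--> S2
  read 'b': S2 --b--> S2
  read 'a': S2 --a--> S0
  read 'a': S0 --a--> S3
  read 'b': S3 --b--> S0
  read 'c': S0 --c--> S1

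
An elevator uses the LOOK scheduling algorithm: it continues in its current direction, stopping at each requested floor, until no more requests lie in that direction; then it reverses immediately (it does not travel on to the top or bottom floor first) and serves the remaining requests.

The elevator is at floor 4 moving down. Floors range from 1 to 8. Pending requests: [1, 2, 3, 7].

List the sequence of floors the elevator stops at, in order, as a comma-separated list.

Answer: 3, 2, 1, 7

Derivation:
Current: 4, moving DOWN
Serve below first (descending): [3, 2, 1]
Then reverse, serve above (ascending): [7]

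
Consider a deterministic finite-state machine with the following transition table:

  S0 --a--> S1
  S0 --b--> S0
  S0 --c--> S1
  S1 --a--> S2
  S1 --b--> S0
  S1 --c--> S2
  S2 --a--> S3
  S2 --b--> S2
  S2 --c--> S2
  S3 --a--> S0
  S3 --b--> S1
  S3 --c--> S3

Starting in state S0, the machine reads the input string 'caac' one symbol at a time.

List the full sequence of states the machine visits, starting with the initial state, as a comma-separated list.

Start: S0
  read 'c': S0 --c--> S1
  read 'a': S1 --a--> S2
  read 'a': S2 --a--> S3
  read 'c': S3 --c--> S3

Answer: S0, S1, S2, S3, S3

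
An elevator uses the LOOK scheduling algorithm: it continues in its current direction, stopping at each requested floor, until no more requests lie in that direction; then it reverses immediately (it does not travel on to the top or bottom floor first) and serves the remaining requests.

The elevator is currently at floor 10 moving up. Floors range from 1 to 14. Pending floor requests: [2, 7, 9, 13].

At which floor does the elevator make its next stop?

Current floor: 10, direction: up
Requests above: [13]
Requests below: [2, 7, 9]
Moving up and requests lie above → nearest above is min([13]) = 13

Answer: 13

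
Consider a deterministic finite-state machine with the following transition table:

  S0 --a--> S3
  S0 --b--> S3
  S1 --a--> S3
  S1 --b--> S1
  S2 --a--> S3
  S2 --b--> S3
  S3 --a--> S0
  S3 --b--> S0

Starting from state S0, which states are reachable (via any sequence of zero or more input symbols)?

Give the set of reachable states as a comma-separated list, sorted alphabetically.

BFS from S0:
  visit S0: S0--a-->S3 (new), S0--b-->S3 (seen)
  visit S3: S3--a-->S0 (seen), S3--b-->S0 (seen)

Answer: S0, S3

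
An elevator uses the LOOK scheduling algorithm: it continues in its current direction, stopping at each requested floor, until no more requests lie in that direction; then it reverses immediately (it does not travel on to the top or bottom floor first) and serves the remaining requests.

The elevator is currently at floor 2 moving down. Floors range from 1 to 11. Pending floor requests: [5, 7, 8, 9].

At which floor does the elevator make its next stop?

Answer: 5

Derivation:
Current floor: 2, direction: down
Requests above: [5, 7, 8, 9]
Requests below: []
Moving down but no requests below → reverse; nearest above is min([5, 7, 8, 9]) = 5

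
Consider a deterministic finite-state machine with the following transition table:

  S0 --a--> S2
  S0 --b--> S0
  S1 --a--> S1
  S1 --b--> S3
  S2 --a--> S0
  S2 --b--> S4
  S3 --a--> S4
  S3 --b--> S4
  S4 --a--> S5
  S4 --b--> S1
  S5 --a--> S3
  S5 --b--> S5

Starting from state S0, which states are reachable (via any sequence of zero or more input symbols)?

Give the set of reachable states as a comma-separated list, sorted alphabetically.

BFS from S0:
  visit S0: S0--a-->S2 (new), S0--b-->S0 (seen)
  visit S2: S2--a-->S0 (seen), S2--b-->S4 (new)
  visit S4: S4--a-->S5 (new), S4--b-->S1 (new)
  visit S5: S5--a-->S3 (new), S5--b-->S5 (seen)
  visit S1: S1--a-->S1 (seen), S1--b-->S3 (seen)
  visit S3: S3--a-->S4 (seen), S3--b-->S4 (seen)

Answer: S0, S1, S2, S3, S4, S5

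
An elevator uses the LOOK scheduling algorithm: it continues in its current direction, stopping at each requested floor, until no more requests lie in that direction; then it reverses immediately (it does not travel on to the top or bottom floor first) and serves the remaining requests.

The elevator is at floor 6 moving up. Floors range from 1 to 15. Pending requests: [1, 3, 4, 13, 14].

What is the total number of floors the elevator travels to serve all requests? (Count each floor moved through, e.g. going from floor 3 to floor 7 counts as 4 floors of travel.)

Answer: 21

Derivation:
Start at floor 6 moving up, LOOK stop order: [13, 14, 4, 3, 1]
  6 → 13: |13-6| = 7, total = 7
  13 → 14: |14-13| = 1, total = 8
  14 → 4: |4-14| = 10, total = 18
  4 → 3: |3-4| = 1, total = 19
  3 → 1: |1-3| = 2, total = 21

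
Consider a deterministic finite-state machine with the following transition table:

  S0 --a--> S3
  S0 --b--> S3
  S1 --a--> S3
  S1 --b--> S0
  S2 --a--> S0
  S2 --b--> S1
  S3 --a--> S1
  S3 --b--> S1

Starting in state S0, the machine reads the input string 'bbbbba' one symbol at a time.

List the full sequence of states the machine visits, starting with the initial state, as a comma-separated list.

Answer: S0, S3, S1, S0, S3, S1, S3

Derivation:
Start: S0
  read 'b': S0 --b--> S3
  read 'b': S3 --b--> S1
  read 'b': S1 --b--> S0
  read 'b': S0 --b--> S3
  read 'b': S3 --b--> S1
  read 'a': S1 --a--> S3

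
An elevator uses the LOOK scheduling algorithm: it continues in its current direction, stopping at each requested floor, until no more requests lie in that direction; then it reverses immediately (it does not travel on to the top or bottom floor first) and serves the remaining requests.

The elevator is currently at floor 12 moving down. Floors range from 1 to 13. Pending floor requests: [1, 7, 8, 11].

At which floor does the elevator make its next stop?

Answer: 11

Derivation:
Current floor: 12, direction: down
Requests above: []
Requests below: [1, 7, 8, 11]
Moving down and requests lie below → nearest below is max([1, 7, 8, 11]) = 11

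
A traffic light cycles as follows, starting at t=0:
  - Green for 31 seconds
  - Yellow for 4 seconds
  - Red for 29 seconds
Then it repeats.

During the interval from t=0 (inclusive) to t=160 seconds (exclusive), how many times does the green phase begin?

Cycle = 31+4+29 = 64s
green phase starts at t = k*64 + 0 for k=0,1,2,...
Need k*64+0 < 160 → k < 2.500
k ∈ {0, ..., 2} → 3 starts

Answer: 3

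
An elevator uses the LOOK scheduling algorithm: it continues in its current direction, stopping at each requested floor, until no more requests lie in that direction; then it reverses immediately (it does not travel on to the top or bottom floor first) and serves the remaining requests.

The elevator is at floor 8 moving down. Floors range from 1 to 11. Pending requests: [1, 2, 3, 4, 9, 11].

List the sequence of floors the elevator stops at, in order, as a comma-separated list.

Current: 8, moving DOWN
Serve below first (descending): [4, 3, 2, 1]
Then reverse, serve above (ascending): [9, 11]

Answer: 4, 3, 2, 1, 9, 11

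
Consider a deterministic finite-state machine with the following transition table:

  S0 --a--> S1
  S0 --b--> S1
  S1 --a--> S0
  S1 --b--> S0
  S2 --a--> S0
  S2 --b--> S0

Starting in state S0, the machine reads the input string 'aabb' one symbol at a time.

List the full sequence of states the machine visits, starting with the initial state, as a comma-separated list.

Start: S0
  read 'a': S0 --a--> S1
  read 'a': S1 --a--> S0
  read 'b': S0 --b--> S1
  read 'b': S1 --b--> S0

Answer: S0, S1, S0, S1, S0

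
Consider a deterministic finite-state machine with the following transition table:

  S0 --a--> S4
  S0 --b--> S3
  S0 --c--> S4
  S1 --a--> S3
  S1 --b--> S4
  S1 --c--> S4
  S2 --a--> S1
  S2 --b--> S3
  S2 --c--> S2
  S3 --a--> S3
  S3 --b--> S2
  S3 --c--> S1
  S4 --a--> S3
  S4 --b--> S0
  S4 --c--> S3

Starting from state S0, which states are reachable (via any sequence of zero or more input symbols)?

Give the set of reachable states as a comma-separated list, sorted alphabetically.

BFS from S0:
  visit S0: S0--a-->S4 (new), S0--b-->S3 (new), S0--c-->S4 (seen)
  visit S4: S4--a-->S3 (seen), S4--b-->S0 (seen), S4--c-->S3 (seen)
  visit S3: S3--a-->S3 (seen), S3--b-->S2 (new), S3--c-->S1 (new)
  visit S2: S2--a-->S1 (seen), S2--b-->S3 (seen), S2--c-->S2 (seen)
  visit S1: S1--a-->S3 (seen), S1--b-->S4 (seen), S1--c-->S4 (seen)

Answer: S0, S1, S2, S3, S4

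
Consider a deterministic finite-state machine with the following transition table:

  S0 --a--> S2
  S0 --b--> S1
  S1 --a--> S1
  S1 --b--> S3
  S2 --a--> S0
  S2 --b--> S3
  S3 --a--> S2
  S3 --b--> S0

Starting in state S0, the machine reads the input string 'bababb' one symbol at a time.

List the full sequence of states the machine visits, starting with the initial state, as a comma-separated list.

Start: S0
  read 'b': S0 --b--> S1
  read 'a': S1 --a--> S1
  read 'b': S1 --b--> S3
  read 'a': S3 --a--> S2
  read 'b': S2 --b--> S3
  read 'b': S3 --b--> S0

Answer: S0, S1, S1, S3, S2, S3, S0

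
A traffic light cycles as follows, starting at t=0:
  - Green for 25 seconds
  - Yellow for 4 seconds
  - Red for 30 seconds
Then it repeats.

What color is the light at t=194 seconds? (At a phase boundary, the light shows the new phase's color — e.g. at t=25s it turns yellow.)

Cycle length = 25 + 4 + 30 = 59s
t = 194, phase_t = 194 mod 59 = 17
17 < 25 (green end) → GREEN

Answer: green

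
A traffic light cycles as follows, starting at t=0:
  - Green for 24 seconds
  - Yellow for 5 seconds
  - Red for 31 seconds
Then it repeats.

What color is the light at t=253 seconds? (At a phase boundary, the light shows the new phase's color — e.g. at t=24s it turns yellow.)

Cycle length = 24 + 5 + 31 = 60s
t = 253, phase_t = 253 mod 60 = 13
13 < 24 (green end) → GREEN

Answer: green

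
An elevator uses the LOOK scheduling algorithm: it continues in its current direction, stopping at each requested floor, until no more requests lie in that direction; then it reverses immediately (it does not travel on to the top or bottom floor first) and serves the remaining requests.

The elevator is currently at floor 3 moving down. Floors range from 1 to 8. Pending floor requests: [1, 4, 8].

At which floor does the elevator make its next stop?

Answer: 1

Derivation:
Current floor: 3, direction: down
Requests above: [4, 8]
Requests below: [1]
Moving down and requests lie below → nearest below is max([1]) = 1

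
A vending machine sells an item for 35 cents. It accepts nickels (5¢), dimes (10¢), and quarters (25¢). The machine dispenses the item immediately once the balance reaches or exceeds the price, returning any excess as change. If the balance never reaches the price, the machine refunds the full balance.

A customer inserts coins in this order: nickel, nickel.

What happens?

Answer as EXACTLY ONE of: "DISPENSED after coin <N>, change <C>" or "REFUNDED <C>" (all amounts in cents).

Price: 35¢
Coin 1 (nickel, 5¢): balance = 5¢
Coin 2 (nickel, 5¢): balance = 10¢
All coins inserted, balance 10¢ < price 35¢ → REFUND 10¢

Answer: REFUNDED 10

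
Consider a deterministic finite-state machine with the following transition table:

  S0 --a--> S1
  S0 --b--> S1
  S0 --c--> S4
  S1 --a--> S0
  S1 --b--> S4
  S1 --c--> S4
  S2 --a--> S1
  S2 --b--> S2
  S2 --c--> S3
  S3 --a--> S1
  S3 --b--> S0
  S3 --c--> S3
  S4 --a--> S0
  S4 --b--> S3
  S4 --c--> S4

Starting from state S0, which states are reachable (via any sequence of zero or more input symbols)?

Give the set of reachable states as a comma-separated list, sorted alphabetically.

BFS from S0:
  visit S0: S0--a-->S1 (new), S0--b-->S1 (seen), S0--c-->S4 (new)
  visit S1: S1--a-->S0 (seen), S1--b-->S4 (seen), S1--c-->S4 (seen)
  visit S4: S4--a-->S0 (seen), S4--b-->S3 (new), S4--c-->S4 (seen)
  visit S3: S3--a-->S1 (seen), S3--b-->S0 (seen), S3--c-->S3 (seen)

Answer: S0, S1, S3, S4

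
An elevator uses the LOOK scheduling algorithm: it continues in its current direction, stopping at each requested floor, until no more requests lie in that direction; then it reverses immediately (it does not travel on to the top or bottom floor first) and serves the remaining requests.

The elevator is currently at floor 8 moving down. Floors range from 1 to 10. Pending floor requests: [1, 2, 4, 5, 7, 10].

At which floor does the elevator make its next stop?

Current floor: 8, direction: down
Requests above: [10]
Requests below: [1, 2, 4, 5, 7]
Moving down and requests lie below → nearest below is max([1, 2, 4, 5, 7]) = 7

Answer: 7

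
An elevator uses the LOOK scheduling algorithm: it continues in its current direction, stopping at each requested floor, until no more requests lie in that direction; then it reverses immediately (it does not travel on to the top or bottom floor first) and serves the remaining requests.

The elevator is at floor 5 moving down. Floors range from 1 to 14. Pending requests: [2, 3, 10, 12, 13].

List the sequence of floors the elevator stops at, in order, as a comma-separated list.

Answer: 3, 2, 10, 12, 13

Derivation:
Current: 5, moving DOWN
Serve below first (descending): [3, 2]
Then reverse, serve above (ascending): [10, 12, 13]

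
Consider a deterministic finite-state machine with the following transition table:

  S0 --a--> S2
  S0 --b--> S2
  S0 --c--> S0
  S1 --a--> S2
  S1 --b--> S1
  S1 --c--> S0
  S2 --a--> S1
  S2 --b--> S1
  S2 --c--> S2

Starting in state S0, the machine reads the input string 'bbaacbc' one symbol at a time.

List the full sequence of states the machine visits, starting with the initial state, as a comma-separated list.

Start: S0
  read 'b': S0 --b--> S2
  read 'b': S2 --b--> S1
  read 'a': S1 --a--> S2
  read 'a': S2 --a--> S1
  read 'c': S1 --c--> S0
  read 'b': S0 --b--> S2
  read 'c': S2 --c--> S2

Answer: S0, S2, S1, S2, S1, S0, S2, S2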